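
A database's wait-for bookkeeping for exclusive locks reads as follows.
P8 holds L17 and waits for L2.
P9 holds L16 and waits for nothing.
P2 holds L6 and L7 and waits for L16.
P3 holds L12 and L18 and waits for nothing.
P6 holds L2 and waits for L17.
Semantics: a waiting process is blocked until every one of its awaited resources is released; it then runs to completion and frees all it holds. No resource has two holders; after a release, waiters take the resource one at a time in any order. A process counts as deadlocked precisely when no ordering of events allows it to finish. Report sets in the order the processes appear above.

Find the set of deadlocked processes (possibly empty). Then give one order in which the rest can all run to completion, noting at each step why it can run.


Deadlocked set: P8 and P6.
Key observation: nobody on the ring P8 -> P6 -> P8 can start until another member finishes, which never happens; no other process is dragged down with it.
The rest can finish in the order P9, P2, P3.
Verifying each step:
  P9: no waits; runs immediately, freeing L16
  P2: everything it awaited (L16) is free; runs, freeing L6 and L7
  P3: no waits; runs immediately, freeing L12 and L18


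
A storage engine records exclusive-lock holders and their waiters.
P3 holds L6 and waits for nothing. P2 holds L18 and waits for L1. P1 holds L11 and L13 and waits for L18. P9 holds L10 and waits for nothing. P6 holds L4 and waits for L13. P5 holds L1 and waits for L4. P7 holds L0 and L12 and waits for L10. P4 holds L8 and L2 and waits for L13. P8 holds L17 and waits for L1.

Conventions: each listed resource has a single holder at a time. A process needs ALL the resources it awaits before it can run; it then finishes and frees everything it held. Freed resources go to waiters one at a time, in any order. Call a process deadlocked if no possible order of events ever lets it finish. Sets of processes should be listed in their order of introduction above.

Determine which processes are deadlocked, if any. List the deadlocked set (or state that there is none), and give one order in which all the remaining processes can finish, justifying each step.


The deadlocked set is P2, P1, P6, P5, P4 and P8.
Key observation: the waits loop around P2 -> P5 -> P6 -> P1 -> P2 with no way out; P4 and P8 wait into the deadlock from upstream.
One completion order for the rest: P3, P9, P7.
Walking it through:
  run P3 (it waits on nothing); releases L6
  run P9 (it waits on nothing); releases L10
  run P7 (all its waits — L10 — are resolved); releases L0 and L12


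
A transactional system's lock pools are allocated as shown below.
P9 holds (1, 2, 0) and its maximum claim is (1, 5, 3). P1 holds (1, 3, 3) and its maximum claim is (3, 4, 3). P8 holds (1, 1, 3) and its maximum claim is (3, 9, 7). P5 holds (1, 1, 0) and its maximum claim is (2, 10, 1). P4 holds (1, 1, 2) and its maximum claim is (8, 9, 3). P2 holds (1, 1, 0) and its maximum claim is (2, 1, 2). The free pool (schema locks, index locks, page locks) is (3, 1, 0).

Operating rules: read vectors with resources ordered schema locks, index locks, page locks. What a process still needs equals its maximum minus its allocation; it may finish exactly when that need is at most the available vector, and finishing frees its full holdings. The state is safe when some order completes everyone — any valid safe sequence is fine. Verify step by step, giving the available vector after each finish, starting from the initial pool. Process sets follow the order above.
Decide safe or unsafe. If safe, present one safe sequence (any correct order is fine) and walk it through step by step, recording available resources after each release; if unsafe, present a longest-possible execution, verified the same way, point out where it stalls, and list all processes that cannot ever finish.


The state is UNSAFE.
Key observation: after P1, P9, P2 complete, (6, 7, 3) is the best the pool ever gets, yet each leftover process wants more index locks.
Going as far as possible: P1, P9, P2; after that, nothing fits. Walking it through:
  pool = (3, 1, 0)
  P1 needs (2, 1, 0) <= (3, 1, 0) -> finishes; pool += (1, 3, 3) = (4, 4, 3)
  P9 needs (0, 3, 3) <= (4, 4, 3) -> finishes; pool += (1, 2, 0) = (5, 6, 3)
  P2 needs (1, 0, 2) <= (5, 6, 3) -> finishes; pool += (1, 1, 0) = (6, 7, 3)
  P8 still needs (2, 8, 4) but only (6, 7, 3) is free — short on index locks and page locks
  P5 still needs (1, 9, 1) but only (6, 7, 3) is free — short on index locks
  P4 still needs (7, 8, 1) but only (6, 7, 3) is free — short on schema locks and index locks
Processes that can never finish: P8, P5 and P4.


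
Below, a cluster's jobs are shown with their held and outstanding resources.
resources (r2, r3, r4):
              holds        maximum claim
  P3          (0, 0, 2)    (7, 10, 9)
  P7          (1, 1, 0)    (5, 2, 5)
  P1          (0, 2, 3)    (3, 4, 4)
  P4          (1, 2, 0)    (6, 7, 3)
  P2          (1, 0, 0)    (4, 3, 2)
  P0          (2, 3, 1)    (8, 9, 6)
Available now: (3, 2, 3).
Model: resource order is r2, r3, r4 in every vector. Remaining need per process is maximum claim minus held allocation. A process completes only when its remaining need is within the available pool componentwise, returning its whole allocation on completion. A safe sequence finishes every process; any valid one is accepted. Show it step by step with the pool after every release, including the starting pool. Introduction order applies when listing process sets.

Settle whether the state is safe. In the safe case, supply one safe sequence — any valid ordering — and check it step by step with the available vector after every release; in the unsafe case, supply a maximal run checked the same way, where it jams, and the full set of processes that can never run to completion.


SAFE, for example via the order P1, P2, P7, P4, P0, P3.
Key observation: the first exact fit in this order is P1 — it needs (3, 2, 1) with (3, 2, 3) free, meeting a requested resource to the last unit.
Step-by-step check:
  pool = (3, 2, 3)
  P1: need (3, 2, 1) fits (3, 2, 3); releases (0, 2, 3), pool now (3, 4, 6)
  P2: need (3, 3, 2) fits (3, 4, 6); releases (1, 0, 0), pool now (4, 4, 6)
  P7: need (4, 1, 5) fits (4, 4, 6); releases (1, 1, 0), pool now (5, 5, 6)
  P4: need (5, 5, 3) fits (5, 5, 6); releases (1, 2, 0), pool now (6, 7, 6)
  P0: need (6, 6, 5) fits (6, 7, 6); releases (2, 3, 1), pool now (8, 10, 7)
  P3: need (7, 10, 7) fits (8, 10, 7); releases (0, 0, 2), pool now (8, 10, 9)


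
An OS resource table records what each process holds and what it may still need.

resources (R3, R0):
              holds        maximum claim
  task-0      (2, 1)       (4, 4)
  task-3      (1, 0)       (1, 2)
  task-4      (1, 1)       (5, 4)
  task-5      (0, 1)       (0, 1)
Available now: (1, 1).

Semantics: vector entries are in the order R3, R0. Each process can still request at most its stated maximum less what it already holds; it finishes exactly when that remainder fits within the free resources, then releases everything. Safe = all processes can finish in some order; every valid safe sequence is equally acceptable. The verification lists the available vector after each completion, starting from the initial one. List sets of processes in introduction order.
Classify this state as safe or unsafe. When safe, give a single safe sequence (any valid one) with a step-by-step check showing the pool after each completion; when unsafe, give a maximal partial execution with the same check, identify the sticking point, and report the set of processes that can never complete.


UNSAFE.
Key observation: the wall is R0: completing task-5, task-3 brings the pool only to (2, 2), and all the rest need more.
A maximal execution: task-5, task-3 — then nothing else fits. Step-by-step check:
  pool = (1, 1)
  run task-5 (needs (0, 0), free (1, 1)); after release of (0, 1) the pool is (1, 2)
  run task-3 (needs (0, 2), free (1, 2)); after release of (1, 0) the pool is (2, 2)
  task-0 cannot run: need (2, 3) vs free (2, 2) (insufficient R0)
  task-4 cannot run: need (4, 3) vs free (2, 2) (insufficient R3 and R0)
Never able to finish: task-0 and task-4.


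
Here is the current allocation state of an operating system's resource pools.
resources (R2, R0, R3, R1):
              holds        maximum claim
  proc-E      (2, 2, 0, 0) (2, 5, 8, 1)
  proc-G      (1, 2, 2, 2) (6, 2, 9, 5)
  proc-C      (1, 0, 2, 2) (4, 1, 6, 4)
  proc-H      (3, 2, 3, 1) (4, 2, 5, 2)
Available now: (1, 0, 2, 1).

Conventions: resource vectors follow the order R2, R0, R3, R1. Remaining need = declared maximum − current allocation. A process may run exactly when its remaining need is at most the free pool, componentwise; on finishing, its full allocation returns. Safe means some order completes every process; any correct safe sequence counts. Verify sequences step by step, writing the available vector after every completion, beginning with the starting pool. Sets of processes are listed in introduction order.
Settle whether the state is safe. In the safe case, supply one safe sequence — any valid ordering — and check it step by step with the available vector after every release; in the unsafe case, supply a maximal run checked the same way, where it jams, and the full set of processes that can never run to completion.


SAFE. One safe sequence: proc-H, proc-C, proc-G, proc-E.
Key observation: at proc-H the run first touches a limit — (1, 0, 2, 1) against (1, 0, 2, 1), exact on a resource it actually requests.
Step-by-step check:
  pool = (1, 0, 2, 1)
  run proc-H (needs (1, 0, 2, 1), free (1, 0, 2, 1)); after release of (3, 2, 3, 1) the pool is (4, 2, 5, 2)
  run proc-C (needs (3, 1, 4, 2), free (4, 2, 5, 2)); after release of (1, 0, 2, 2) the pool is (5, 2, 7, 4)
  run proc-G (needs (5, 0, 7, 3), free (5, 2, 7, 4)); after release of (1, 2, 2, 2) the pool is (6, 4, 9, 6)
  run proc-E (needs (0, 3, 8, 1), free (6, 4, 9, 6)); after release of (2, 2, 0, 0) the pool is (8, 6, 9, 6)


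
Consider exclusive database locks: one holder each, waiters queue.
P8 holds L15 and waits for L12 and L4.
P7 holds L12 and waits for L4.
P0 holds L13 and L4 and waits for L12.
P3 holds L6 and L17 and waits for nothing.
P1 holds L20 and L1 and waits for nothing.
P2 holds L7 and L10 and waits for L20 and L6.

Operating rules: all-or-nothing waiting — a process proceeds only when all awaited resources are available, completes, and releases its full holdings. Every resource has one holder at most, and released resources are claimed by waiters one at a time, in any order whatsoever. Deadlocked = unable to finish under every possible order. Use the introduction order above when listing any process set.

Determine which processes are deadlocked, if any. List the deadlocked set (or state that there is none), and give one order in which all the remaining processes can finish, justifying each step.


Deadlocked set: P8, P7 and P0.
Key observation: the knot is the closed ring of waits P7 -> P0 -> P7; P8 waits into the deadlock from upstream.
One completion order for the rest: P3, P1, P2.
Step-by-step check:
  P3 waits on nothing -> runs at once and releases L6 and L17
  P1 waits on nothing -> runs at once and releases L20 and L1
  P2: everything it awaited (L20 and L6) is free; runs, freeing L7 and L10


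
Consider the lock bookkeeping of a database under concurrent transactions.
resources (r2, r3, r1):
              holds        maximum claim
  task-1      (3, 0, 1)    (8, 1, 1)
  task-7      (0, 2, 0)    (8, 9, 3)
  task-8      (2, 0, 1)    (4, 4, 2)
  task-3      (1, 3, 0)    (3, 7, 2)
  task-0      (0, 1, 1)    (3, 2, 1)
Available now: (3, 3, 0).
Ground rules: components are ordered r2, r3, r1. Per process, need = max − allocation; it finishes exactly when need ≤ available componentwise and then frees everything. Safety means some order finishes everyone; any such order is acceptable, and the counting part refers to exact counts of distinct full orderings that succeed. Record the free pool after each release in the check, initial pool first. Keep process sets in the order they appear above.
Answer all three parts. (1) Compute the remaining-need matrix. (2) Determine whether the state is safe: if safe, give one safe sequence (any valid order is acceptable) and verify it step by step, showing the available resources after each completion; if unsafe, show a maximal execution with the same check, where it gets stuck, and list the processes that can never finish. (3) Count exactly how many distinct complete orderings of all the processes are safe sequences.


(1) Need matrix, components ordered r2, r3, r1:
  task-1: (5, 1, 0)
  task-7: (8, 7, 3)
  task-8: (2, 4, 1)
  task-3: (2, 4, 2)
  task-0: (3, 1, 0)
(2) SAFE. One safe sequence: task-0, task-8, task-1, task-3, task-7.
Key observation: reading the order forward, task-0 is the first process whose need (3, 1, 0) meets the free pool (3, 3, 0) exactly on a resource it requests.
Check, step by step:
  pool = (3, 3, 0)
  run task-0 (needs (3, 1, 0), free (3, 3, 0)); after release of (0, 1, 1) the pool is (3, 4, 1)
  run task-8 (needs (2, 4, 1), free (3, 4, 1)); after release of (2, 0, 1) the pool is (5, 4, 2)
  run task-1 (needs (5, 1, 0), free (5, 4, 2)); after release of (3, 0, 1) the pool is (8, 4, 3)
  run task-3 (needs (2, 4, 2), free (8, 4, 3)); after release of (1, 3, 0) the pool is (9, 7, 3)
  run task-7 (needs (8, 7, 3), free (9, 7, 3)); after release of (0, 2, 0) the pool is (9, 9, 3)
(3) The exact count: 2 of the possible complete orderings are safe sequences.


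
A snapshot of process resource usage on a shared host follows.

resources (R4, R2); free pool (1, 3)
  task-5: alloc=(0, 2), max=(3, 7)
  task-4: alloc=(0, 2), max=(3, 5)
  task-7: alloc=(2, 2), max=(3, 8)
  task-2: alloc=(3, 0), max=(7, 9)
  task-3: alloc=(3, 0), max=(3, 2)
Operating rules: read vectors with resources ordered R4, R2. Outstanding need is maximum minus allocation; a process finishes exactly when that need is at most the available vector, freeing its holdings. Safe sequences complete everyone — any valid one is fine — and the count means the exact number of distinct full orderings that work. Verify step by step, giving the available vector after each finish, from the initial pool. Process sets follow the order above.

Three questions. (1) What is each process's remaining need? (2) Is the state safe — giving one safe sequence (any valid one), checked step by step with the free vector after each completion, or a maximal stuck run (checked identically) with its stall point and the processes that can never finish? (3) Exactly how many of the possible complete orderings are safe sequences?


(1) Outstanding need per process (order R4, R2):
  task-5: (3, 5)
  task-4: (3, 3)
  task-7: (1, 6)
  task-2: (4, 9)
  task-3: (0, 2)
(2) SAFE, for example via the order task-3, task-4, task-5, task-7, task-2.
Key observation: task-4 is the earliest step where a requested resource binds exactly: need (3, 3), pool (4, 3) at its turn.
Check, step by step:
  pool = (1, 3)
  run task-3 (needs (0, 2), free (1, 3)); after release of (3, 0) the pool is (4, 3)
  run task-4 (needs (3, 3), free (4, 3)); after release of (0, 2) the pool is (4, 5)
  run task-5 (needs (3, 5), free (4, 5)); after release of (0, 2) the pool is (4, 7)
  run task-7 (needs (1, 6), free (4, 7)); after release of (2, 2) the pool is (6, 9)
  run task-2 (needs (4, 9), free (6, 9)); after release of (3, 0) the pool is (9, 9)
(3) Precisely 1 of the possible complete orderings is a safe sequence.


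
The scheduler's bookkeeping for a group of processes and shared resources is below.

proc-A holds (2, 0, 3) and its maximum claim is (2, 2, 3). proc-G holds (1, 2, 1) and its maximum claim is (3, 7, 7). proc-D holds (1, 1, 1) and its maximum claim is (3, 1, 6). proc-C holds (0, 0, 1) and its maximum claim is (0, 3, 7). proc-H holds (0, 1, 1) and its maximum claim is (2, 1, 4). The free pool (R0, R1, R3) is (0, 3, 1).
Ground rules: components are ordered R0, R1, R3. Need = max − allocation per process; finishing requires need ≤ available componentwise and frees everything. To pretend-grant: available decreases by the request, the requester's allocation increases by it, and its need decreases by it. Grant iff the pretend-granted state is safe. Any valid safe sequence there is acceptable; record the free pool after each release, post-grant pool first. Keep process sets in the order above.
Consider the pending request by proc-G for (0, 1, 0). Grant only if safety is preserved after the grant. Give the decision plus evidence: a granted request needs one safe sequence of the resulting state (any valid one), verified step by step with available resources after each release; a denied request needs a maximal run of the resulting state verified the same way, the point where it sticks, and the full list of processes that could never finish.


GRANT. The post-grant state is safe; one safe sequence: proc-A, proc-H, proc-D, proc-G, proc-C.
Key observation: after the grant the pool drops to (0, 2, 1), which still lets proc-A finish first and unwind the rest.
Verifying the post-grant state step by step:
  pool = (0, 2, 1)
  proc-A: need (0, 2, 0) fits (0, 2, 1); releases (2, 0, 3), pool now (2, 2, 4)
  proc-H: need (2, 0, 3) fits (2, 2, 4); releases (0, 1, 1), pool now (2, 3, 5)
  proc-D: need (2, 0, 5) fits (2, 3, 5); releases (1, 1, 1), pool now (3, 4, 6)
  proc-G: need (2, 4, 6) fits (3, 4, 6); releases (1, 3, 1), pool now (4, 7, 7)
  proc-C: need (0, 3, 6) fits (4, 7, 7); releases (0, 0, 1), pool now (4, 7, 8)


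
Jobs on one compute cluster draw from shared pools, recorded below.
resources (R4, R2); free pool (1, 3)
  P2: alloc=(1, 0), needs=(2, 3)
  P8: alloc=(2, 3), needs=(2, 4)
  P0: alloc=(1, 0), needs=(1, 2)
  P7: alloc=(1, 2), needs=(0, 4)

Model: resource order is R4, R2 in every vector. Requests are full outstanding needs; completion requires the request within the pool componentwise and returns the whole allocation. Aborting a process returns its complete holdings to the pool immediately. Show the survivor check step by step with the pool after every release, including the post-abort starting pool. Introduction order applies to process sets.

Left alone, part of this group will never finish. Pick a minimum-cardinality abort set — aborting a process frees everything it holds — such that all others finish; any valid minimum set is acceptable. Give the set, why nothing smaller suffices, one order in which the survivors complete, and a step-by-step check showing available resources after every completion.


Minimum abort set: P8.
Key observation: P7 could never have finished before the abort; with (2, 3) returned by P8, it fits at step 2.
No smaller set exists: with zero aborts the deadlock remains.
Survivors finish in the order: P0, P7, P2. Step-by-step check (pool after the aborts first):
  pool = (3, 6)
  P0: need (1, 2) fits (3, 6); releases (1, 0), pool now (4, 6)
  P7: need (0, 4) fits (4, 6); releases (1, 2), pool now (5, 8)
  P2: need (2, 3) fits (5, 8); releases (1, 0), pool now (6, 8)


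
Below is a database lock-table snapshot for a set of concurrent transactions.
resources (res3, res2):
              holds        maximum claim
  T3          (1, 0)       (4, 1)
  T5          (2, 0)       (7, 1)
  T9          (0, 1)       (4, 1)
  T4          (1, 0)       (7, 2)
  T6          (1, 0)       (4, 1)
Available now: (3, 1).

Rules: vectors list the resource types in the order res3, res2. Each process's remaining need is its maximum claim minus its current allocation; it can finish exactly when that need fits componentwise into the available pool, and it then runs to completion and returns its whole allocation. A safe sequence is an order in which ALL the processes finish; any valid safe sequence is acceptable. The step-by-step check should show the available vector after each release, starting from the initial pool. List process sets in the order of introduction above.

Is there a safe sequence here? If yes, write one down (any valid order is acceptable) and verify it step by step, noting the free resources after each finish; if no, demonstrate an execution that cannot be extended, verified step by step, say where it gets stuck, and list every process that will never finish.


SAFE — a valid safe sequence is T3, T6, T9, T5, T4.
Key observation: T3 marks the first exact bind of the order: its need (3, 1) fits the free (3, 1) with zero slack on a requested resource.
Verifying each step:
  pool = (3, 1)
  T3: need (3, 1) fits (3, 1); releases (1, 0), pool now (4, 1)
  T6: need (3, 1) fits (4, 1); releases (1, 0), pool now (5, 1)
  T9: need (4, 0) fits (5, 1); releases (0, 1), pool now (5, 2)
  T5: need (5, 1) fits (5, 2); releases (2, 0), pool now (7, 2)
  T4: need (6, 2) fits (7, 2); releases (1, 0), pool now (8, 2)


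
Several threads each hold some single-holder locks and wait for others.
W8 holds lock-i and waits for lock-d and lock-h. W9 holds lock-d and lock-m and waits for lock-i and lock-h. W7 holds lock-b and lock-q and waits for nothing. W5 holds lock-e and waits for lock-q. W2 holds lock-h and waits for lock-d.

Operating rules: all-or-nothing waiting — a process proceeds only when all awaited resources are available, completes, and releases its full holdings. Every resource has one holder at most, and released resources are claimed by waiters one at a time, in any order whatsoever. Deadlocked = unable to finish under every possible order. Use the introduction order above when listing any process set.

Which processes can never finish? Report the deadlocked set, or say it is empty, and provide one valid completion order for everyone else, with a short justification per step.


Deadlocked set: W8, W9 and W2.
Key observation: the waits loop around W8 -> W9 -> W8 with no way out; W2 is caught in further circular waits.
One completion order for the rest: W7, W5.
Check, step by step:
  W7: no waits; runs immediately, freeing lock-b and lock-q
  W5 waits on lock-q — all released -> runs and releases lock-e


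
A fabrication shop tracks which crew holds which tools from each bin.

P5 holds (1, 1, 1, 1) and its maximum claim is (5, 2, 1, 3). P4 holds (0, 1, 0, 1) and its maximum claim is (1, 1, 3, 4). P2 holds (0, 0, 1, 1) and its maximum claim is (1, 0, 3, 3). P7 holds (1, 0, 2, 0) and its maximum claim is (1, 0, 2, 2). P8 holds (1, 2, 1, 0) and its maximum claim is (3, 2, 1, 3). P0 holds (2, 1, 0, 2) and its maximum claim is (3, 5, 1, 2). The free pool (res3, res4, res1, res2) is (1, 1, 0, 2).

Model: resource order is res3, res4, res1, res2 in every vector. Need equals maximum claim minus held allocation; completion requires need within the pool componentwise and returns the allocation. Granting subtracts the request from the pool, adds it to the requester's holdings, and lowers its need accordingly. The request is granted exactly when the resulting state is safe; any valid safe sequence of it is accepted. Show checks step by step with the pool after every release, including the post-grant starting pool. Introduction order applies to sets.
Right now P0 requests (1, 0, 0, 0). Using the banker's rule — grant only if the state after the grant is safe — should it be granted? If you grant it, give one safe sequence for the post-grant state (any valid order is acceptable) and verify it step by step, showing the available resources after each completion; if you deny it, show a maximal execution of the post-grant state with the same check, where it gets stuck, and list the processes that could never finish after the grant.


DENY: after the grant no complete ordering would exist.
Key observation: after P7, P2, P4 the pool peaks at (1, 2, 3, 4), and each blocked process is short somewhere: P5 on res3; P8 on res3; P0 on res4.
After a pretend grant, a maximal execution: P7, P2, P4 — then nothing else fits. Walking it through:
  pool = (0, 1, 0, 2)
  P7 needs (0, 0, 0, 2) <= (0, 1, 0, 2) -> finishes; pool += (1, 0, 2, 0) = (1, 1, 2, 2)
  P2 needs (1, 0, 2, 2) <= (1, 1, 2, 2) -> finishes; pool += (0, 0, 1, 1) = (1, 1, 3, 3)
  P4 needs (1, 0, 3, 3) <= (1, 1, 3, 3) -> finishes; pool += (0, 1, 0, 1) = (1, 2, 3, 4)
  blocked: P5 wants (4, 1, 0, 2), pool (1, 2, 3, 4) — not enough res3
  blocked: P8 wants (2, 0, 0, 3), pool (1, 2, 3, 4) — not enough res3
  blocked: P0 wants (0, 4, 1, 0), pool (1, 2, 3, 4) — not enough res4
Had the request been granted, P5, P8 and P0 could never finish.


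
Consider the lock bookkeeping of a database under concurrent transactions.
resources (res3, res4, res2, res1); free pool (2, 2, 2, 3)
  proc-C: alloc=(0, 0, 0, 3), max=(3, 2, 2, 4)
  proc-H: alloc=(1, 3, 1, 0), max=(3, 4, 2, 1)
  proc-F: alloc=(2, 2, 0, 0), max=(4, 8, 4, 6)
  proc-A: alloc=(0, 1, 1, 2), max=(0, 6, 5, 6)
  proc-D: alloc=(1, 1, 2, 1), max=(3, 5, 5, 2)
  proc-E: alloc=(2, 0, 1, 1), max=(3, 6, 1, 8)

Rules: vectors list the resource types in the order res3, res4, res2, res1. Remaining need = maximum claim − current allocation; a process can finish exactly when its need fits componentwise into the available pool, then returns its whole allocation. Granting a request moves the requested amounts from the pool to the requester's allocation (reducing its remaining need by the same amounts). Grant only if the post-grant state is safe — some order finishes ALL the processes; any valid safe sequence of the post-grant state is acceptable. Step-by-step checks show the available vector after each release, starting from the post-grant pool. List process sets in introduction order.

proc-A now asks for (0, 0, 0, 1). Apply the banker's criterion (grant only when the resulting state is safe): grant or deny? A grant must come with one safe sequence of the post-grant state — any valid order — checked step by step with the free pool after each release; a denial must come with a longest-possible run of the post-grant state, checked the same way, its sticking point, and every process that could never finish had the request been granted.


GRANT — the state after the grant stays safe, e.g. via proc-H, proc-D, proc-C, proc-A, proc-E, proc-F.
Key observation: granting shrinks the pool to (2, 2, 2, 2), yet proc-H still fits and the chain goes through.
Check on the post-grant state, step by step:
  pool = (2, 2, 2, 2)
  run proc-H (needs (2, 1, 1, 1), free (2, 2, 2, 2)); after release of (1, 3, 1, 0) the pool is (3, 5, 3, 2)
  run proc-D (needs (2, 4, 3, 1), free (3, 5, 3, 2)); after release of (1, 1, 2, 1) the pool is (4, 6, 5, 3)
  run proc-C (needs (3, 2, 2, 1), free (4, 6, 5, 3)); after release of (0, 0, 0, 3) the pool is (4, 6, 5, 6)
  run proc-A (needs (0, 5, 4, 3), free (4, 6, 5, 6)); after release of (0, 1, 1, 3) the pool is (4, 7, 6, 9)
  run proc-E (needs (1, 6, 0, 7), free (4, 7, 6, 9)); after release of (2, 0, 1, 1) the pool is (6, 7, 7, 10)
  run proc-F (needs (2, 6, 4, 6), free (6, 7, 7, 10)); after release of (2, 2, 0, 0) the pool is (8, 9, 7, 10)


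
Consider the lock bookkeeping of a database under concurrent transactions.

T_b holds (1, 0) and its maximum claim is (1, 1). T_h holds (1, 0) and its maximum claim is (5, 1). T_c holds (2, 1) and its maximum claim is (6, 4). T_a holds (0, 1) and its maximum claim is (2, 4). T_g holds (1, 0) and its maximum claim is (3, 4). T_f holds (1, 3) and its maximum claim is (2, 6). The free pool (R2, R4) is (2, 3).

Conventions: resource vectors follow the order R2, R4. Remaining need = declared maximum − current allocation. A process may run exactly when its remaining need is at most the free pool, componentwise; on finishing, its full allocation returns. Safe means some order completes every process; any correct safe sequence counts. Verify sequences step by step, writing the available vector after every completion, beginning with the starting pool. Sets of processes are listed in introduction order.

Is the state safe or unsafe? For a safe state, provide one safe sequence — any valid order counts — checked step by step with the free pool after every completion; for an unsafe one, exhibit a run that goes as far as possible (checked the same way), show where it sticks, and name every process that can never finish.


The state is SAFE; one workable sequence: T_a, T_f, T_b, T_c, T_h, T_g.
Key observation: at T_a the run first touches a limit — (2, 3) against (2, 3), exact on a resource it actually requests.
Check, step by step:
  pool = (2, 3)
  run T_a (needs (2, 3), free (2, 3)); after release of (0, 1) the pool is (2, 4)
  run T_f (needs (1, 3), free (2, 4)); after release of (1, 3) the pool is (3, 7)
  run T_b (needs (0, 1), free (3, 7)); after release of (1, 0) the pool is (4, 7)
  run T_c (needs (4, 3), free (4, 7)); after release of (2, 1) the pool is (6, 8)
  run T_h (needs (4, 1), free (6, 8)); after release of (1, 0) the pool is (7, 8)
  run T_g (needs (2, 4), free (7, 8)); after release of (1, 0) the pool is (8, 8)


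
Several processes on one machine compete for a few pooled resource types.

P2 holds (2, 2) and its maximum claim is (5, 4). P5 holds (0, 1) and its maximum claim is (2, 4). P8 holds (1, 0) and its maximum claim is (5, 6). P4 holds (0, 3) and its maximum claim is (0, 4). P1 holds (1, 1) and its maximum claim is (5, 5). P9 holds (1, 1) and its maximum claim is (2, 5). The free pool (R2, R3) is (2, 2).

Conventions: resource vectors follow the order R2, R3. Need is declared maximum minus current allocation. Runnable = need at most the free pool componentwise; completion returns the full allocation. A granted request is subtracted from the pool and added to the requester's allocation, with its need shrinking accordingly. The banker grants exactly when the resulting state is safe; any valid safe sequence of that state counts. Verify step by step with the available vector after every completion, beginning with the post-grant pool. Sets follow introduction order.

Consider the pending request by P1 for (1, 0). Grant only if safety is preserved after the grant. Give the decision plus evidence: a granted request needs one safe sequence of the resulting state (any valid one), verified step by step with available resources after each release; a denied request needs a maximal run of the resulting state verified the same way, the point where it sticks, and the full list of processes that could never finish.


DENY — the pretend-granted state is unsafe.
Key observation: P4, P9, P5 can finish, but then (2, 7) is all there is, and the blocked group's R2 demands exceed it.
After a pretend grant, a maximal execution: P4, P9, P5 — then nothing else fits. Walking it through:
  pool = (1, 2)
  P4 needs (0, 1) <= (1, 2) -> finishes; pool += (0, 3) = (1, 5)
  P9 needs (1, 4) <= (1, 5) -> finishes; pool += (1, 1) = (2, 6)
  P5 needs (2, 3) <= (2, 6) -> finishes; pool += (0, 1) = (2, 7)
  P2 cannot run: need (3, 2) vs free (2, 7) (insufficient R2)
  P8 cannot run: need (4, 6) vs free (2, 7) (insufficient R2)
  P1 cannot run: need (3, 4) vs free (2, 7) (insufficient R2)
Processes that could never finish after the grant: P2, P8 and P1.


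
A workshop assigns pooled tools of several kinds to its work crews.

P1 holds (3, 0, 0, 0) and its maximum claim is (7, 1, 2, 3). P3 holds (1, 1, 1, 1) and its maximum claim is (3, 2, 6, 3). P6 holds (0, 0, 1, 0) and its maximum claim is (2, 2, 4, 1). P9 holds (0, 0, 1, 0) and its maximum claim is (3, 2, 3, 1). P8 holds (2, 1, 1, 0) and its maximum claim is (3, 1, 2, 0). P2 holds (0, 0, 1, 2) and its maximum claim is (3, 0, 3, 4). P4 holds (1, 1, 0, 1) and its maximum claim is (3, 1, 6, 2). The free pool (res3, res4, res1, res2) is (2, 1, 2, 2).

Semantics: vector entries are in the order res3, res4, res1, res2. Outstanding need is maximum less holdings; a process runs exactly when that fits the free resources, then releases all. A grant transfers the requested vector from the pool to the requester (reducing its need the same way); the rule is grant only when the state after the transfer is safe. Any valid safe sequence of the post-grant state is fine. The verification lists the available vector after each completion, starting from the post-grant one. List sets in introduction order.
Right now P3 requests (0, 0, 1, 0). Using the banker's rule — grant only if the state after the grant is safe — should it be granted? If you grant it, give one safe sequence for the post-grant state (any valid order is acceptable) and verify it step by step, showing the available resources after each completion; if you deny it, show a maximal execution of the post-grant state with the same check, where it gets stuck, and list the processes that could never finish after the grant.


GRANT. The post-grant state is safe; one safe sequence: P8, P9, P2, P1, P3, P6, P4.
Key observation: granting shrinks the pool to (2, 1, 1, 2), yet P8 still fits and the chain goes through.
Check on the post-grant state, step by step:
  pool = (2, 1, 1, 2)
  P8 needs (1, 0, 1, 0) <= (2, 1, 1, 2) -> finishes; pool += (2, 1, 1, 0) = (4, 2, 2, 2)
  P9 needs (3, 2, 2, 1) <= (4, 2, 2, 2) -> finishes; pool += (0, 0, 1, 0) = (4, 2, 3, 2)
  P2 needs (3, 0, 2, 2) <= (4, 2, 3, 2) -> finishes; pool += (0, 0, 1, 2) = (4, 2, 4, 4)
  P1 needs (4, 1, 2, 3) <= (4, 2, 4, 4) -> finishes; pool += (3, 0, 0, 0) = (7, 2, 4, 4)
  P3 needs (2, 1, 4, 2) <= (7, 2, 4, 4) -> finishes; pool += (1, 1, 2, 1) = (8, 3, 6, 5)
  P6 needs (2, 2, 3, 1) <= (8, 3, 6, 5) -> finishes; pool += (0, 0, 1, 0) = (8, 3, 7, 5)
  P4 needs (2, 0, 6, 1) <= (8, 3, 7, 5) -> finishes; pool += (1, 1, 0, 1) = (9, 4, 7, 6)


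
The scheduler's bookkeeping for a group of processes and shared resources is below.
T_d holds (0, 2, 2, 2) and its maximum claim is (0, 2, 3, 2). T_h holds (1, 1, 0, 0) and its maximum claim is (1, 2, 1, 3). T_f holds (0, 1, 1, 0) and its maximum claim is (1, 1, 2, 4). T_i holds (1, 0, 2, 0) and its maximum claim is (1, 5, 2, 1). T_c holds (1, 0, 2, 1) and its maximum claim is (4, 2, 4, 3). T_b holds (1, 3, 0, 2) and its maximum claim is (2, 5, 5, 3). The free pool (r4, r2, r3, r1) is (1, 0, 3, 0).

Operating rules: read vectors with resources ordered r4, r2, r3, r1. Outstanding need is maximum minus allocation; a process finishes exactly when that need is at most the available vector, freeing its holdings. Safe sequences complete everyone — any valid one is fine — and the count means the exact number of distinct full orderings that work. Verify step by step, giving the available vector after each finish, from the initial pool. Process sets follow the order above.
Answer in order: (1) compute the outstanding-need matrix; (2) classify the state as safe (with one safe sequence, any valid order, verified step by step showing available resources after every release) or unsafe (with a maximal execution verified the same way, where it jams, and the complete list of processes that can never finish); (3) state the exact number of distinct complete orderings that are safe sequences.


(1) Remaining need (order r4, r2, r3, r1):
  T_d: (0, 0, 1, 0)
  T_h: (0, 1, 1, 3)
  T_f: (1, 0, 1, 4)
  T_i: (0, 5, 0, 1)
  T_c: (3, 2, 2, 2)
  T_b: (1, 2, 5, 1)
(2) The state is SAFE; one workable sequence: T_d, T_b, T_i, T_f, T_h, T_c.
Key observation: the first exact fit in this order is T_b — it needs (1, 2, 5, 1) with (1, 2, 5, 2) free, meeting a requested resource to the last unit.
Verifying each step:
  pool = (1, 0, 3, 0)
  T_d needs (0, 0, 1, 0) <= (1, 0, 3, 0) -> finishes; pool += (0, 2, 2, 2) = (1, 2, 5, 2)
  T_b needs (1, 2, 5, 1) <= (1, 2, 5, 2) -> finishes; pool += (1, 3, 0, 2) = (2, 5, 5, 4)
  T_i needs (0, 5, 0, 1) <= (2, 5, 5, 4) -> finishes; pool += (1, 0, 2, 0) = (3, 5, 7, 4)
  T_f needs (1, 0, 1, 4) <= (3, 5, 7, 4) -> finishes; pool += (0, 1, 1, 0) = (3, 6, 8, 4)
  T_h needs (0, 1, 1, 3) <= (3, 6, 8, 4) -> finishes; pool += (1, 1, 0, 0) = (4, 7, 8, 4)
  T_c needs (3, 2, 2, 2) <= (4, 7, 8, 4) -> finishes; pool += (1, 0, 2, 1) = (5, 7, 10, 5)
(3) Exactly 16 of the possible complete orderings are safe sequences.


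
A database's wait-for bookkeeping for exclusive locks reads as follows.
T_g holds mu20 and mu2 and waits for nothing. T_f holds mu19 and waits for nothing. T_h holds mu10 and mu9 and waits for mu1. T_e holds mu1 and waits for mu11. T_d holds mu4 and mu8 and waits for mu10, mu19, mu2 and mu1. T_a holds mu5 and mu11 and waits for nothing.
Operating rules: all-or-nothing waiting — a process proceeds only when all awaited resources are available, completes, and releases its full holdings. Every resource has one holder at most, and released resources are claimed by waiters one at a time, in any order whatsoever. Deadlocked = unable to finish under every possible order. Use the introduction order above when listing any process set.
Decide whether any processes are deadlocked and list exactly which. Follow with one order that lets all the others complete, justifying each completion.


No process is deadlocked.
Key observation: all waits point, directly or indirectly, at processes that can finish, so nothing is permanently blocked.
A valid finishing order for the others: T_a, T_e, T_h, T_f, T_g, T_d.
Check, step by step:
  run T_a (it waits on nothing); releases mu5 and mu11
  T_e: everything it awaited (mu11) is free; runs, freeing mu1
  T_h: everything it awaited (mu1) is free; runs, freeing mu10 and mu9
  run T_f (it waits on nothing); releases mu19
  run T_g (it waits on nothing); releases mu20 and mu2
  T_d: everything it awaited (mu10, mu19, mu2 and mu1) is free; runs, freeing mu4 and mu8


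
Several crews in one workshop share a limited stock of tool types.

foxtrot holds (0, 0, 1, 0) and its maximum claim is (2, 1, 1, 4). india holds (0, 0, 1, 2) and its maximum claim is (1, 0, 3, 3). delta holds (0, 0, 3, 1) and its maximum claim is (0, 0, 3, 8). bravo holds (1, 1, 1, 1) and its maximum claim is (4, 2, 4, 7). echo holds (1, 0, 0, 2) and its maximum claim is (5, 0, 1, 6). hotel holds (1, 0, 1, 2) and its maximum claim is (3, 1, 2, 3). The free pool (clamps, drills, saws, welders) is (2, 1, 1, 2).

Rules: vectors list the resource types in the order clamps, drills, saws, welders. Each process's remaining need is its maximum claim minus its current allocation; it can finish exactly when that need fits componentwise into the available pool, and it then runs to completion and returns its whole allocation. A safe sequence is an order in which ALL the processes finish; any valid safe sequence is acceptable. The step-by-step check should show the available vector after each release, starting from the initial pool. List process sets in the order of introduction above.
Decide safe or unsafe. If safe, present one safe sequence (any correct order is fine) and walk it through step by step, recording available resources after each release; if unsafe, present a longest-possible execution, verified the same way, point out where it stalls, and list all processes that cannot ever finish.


The state is SAFE; one workable sequence: hotel, india, foxtrot, bravo, delta, echo.
Key observation: the order's first zero-slack moment is hotel ((2, 1, 1, 1) needed, (2, 1, 1, 2) free — a requested resource with nothing to spare).
Verifying each step:
  pool = (2, 1, 1, 2)
  hotel needs (2, 1, 1, 1) <= (2, 1, 1, 2) -> finishes; pool += (1, 0, 1, 2) = (3, 1, 2, 4)
  india needs (1, 0, 2, 1) <= (3, 1, 2, 4) -> finishes; pool += (0, 0, 1, 2) = (3, 1, 3, 6)
  foxtrot needs (2, 1, 0, 4) <= (3, 1, 3, 6) -> finishes; pool += (0, 0, 1, 0) = (3, 1, 4, 6)
  bravo needs (3, 1, 3, 6) <= (3, 1, 4, 6) -> finishes; pool += (1, 1, 1, 1) = (4, 2, 5, 7)
  delta needs (0, 0, 0, 7) <= (4, 2, 5, 7) -> finishes; pool += (0, 0, 3, 1) = (4, 2, 8, 8)
  echo needs (4, 0, 1, 4) <= (4, 2, 8, 8) -> finishes; pool += (1, 0, 0, 2) = (5, 2, 8, 10)


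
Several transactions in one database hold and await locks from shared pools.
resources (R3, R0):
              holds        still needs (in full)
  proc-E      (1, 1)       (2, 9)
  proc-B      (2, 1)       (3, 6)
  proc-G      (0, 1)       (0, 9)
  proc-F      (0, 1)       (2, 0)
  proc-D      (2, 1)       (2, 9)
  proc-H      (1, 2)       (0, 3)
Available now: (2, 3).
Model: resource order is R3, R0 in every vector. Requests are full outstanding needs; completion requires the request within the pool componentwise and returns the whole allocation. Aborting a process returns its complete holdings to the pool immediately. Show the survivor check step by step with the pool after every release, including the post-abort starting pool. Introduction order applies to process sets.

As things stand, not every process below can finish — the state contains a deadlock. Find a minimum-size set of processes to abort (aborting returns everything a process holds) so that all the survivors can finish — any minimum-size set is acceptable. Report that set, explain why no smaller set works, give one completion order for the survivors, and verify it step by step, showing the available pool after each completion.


Minimum abort set: proc-E and proc-D.
Key observation: the deadlocked proc-G becomes finishable only because proc-E and proc-D released (3, 2); it completes at step 4 below.
No one abort is enough; case by case: proc-E alone leaves proc-G blocked (short on R0); proc-B alone leaves proc-E blocked (short on R0); proc-G alone leaves proc-E blocked (short on R0); proc-F alone leaves proc-E blocked (short on R0); proc-D alone leaves proc-E blocked (short on R0); proc-H alone leaves proc-E blocked (short on R0).
Survivors finish in the order: proc-F, proc-H, proc-B, proc-G. Step-by-step check (pool after the aborts first):
  pool = (5, 5)
  proc-F needs (2, 0) <= (5, 5) -> finishes; pool += (0, 1) = (5, 6)
  proc-H needs (0, 3) <= (5, 6) -> finishes; pool += (1, 2) = (6, 8)
  proc-B needs (3, 6) <= (6, 8) -> finishes; pool += (2, 1) = (8, 9)
  proc-G needs (0, 9) <= (8, 9) -> finishes; pool += (0, 1) = (8, 10)
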